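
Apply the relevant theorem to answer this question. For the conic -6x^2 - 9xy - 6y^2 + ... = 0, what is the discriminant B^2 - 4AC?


The discriminant of a conic Ax^2 + Bxy + Cy^2 + ... = 0 is B^2 - 4AC.
B^2 = (-9)^2 = 81
4AC = 4*(-6)*(-6) = 144
Discriminant = 81 - 144 = -63

-63


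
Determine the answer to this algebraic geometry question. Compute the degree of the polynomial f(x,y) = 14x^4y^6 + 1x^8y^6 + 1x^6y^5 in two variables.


Examine each term for its total degree (sum of exponents).
  Term '14x^4y^6' has total degree 4+6 = 10.
  Term '1x^8y^6' has total degree 8+6 = 14.
  Term '1x^6y^5' has total degree 6+5 = 11.
The maximum total degree among all terms is 14.

14


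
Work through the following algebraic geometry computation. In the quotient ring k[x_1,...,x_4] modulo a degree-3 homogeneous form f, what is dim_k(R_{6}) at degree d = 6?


For R = k[x_1,...,x_n]/(f) with f homogeneous of degree e:
The Hilbert series is (1 - t^e)/(1 - t)^n.
So h(d) = C(d+n-1, n-1) - C(d-e+n-1, n-1) for d >= e.
With n=4, e=3, d=6:
C(6+4-1, 4-1) = C(9, 3) = 84
C(6-3+4-1, 4-1) = C(6, 3) = 20
h(6) = 84 - 20 = 64

64


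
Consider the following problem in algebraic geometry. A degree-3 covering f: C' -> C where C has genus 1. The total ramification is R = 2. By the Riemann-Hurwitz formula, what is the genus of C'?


Riemann-Hurwitz formula: 2g' - 2 = d(2g - 2) + R
Given: d = 3, g = 1, R = 2
2g' - 2 = 3*(2*1 - 2) + 2
2g' - 2 = 3*0 + 2
2g' - 2 = 0 + 2 = 2
2g' = 4
g' = 2

2


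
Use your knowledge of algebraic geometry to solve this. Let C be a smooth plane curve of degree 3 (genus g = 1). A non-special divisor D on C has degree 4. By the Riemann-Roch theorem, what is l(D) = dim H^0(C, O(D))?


First, compute the genus of a smooth plane curve of degree 3:
g = (d-1)(d-2)/2 = (3-1)(3-2)/2 = 1
For a non-special divisor D (i.e., h^1(D) = 0), Riemann-Roch gives:
l(D) = deg(D) - g + 1
Since deg(D) = 4 >= 2g - 1 = 1, D is non-special.
l(D) = 4 - 1 + 1 = 4

4


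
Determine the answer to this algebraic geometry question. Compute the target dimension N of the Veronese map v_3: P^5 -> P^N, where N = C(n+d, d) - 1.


The Veronese embedding v_d: P^n -> P^N maps each point to all
degree-d monomials in n+1 homogeneous coordinates.
N = C(n+d, d) - 1
N = C(5+3, 3) - 1
N = C(8, 3) - 1
C(8, 3) = 56
N = 56 - 1 = 55

55


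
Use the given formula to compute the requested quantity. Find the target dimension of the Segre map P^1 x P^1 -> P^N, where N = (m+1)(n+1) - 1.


The Segre embedding maps P^m x P^n into P^N via
all products of coordinates from each factor.
N = (m+1)(n+1) - 1
N = (1+1)(1+1) - 1
N = 2*2 - 1
N = 4 - 1 = 3

3


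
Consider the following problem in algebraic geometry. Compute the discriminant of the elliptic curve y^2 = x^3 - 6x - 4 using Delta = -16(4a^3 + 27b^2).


Compute each component:
4a^3 = 4*(-6)^3 = 4*(-216) = -864
27b^2 = 27*(-4)^2 = 27*16 = 432
4a^3 + 27b^2 = -864 + 432 = -432
Delta = -16*(-432) = 6912

6912


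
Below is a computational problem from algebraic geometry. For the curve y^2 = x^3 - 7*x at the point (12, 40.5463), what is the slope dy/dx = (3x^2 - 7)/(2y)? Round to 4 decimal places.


Using implicit differentiation of y^2 = x^3 - 7*x:
2y * dy/dx = 3x^2 - 7
dy/dx = (3x^2 - 7)/(2y)
Numerator: 3*12^2 - 7 = 425
Denominator: 2*40.5463 = 81.0926
dy/dx = 425/81.0926 = 5.2409

5.2409


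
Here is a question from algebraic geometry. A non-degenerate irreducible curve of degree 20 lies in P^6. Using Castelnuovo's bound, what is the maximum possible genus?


Castelnuovo's bound: write d - 1 = m(r-1) + epsilon with 0 <= epsilon < r-1.
d - 1 = 20 - 1 = 19
r - 1 = 6 - 1 = 5
19 = 3*5 + 4, so m = 3, epsilon = 4
pi(d, r) = m(m-1)(r-1)/2 + m*epsilon
= 3*2*5/2 + 3*4
= 30/2 + 12
= 15 + 12 = 27

27


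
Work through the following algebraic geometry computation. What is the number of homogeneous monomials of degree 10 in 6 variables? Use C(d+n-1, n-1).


The number of degree-10 monomials in 6 variables is C(d+n-1, n-1).
= C(10+6-1, 6-1) = C(15, 5)
= 3003

3003


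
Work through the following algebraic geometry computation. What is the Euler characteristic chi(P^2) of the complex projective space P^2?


The complex projective space P^2 has one cell in each even real dimension 0, 2, ..., 4.
The cohomology groups are H^{2k}(P^2) = Z for k = 0,...,2, and 0 otherwise.
Euler characteristic = sum of Betti numbers = 1 per even-dimensional cohomology group.
chi(P^2) = 2 + 1 = 3

3


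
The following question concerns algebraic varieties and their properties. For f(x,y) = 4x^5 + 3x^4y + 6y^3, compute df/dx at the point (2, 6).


df/dx = 5*4*x^4 + 4*3*x^3*y
At (2,6): 5*4*2^4 + 4*3*2^3*6
= 320 + 576
= 896

896


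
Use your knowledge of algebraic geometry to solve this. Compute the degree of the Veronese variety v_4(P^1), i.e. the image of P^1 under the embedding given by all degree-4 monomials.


The Veronese variety v_4(P^1) has degree d^r.
d^r = 4^1 = 4

4


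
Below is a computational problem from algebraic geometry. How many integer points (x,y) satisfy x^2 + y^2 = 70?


Systematically check integer values of x where x^2 <= 70.
For each valid x, check if 70 - x^2 is a perfect square.
Total integer solutions found: 0

0


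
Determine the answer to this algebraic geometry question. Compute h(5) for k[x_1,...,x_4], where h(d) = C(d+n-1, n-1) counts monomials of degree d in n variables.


The Hilbert function for the polynomial ring in 4 variables is:
h(d) = C(d+n-1, n-1)
h(5) = C(5+4-1, 4-1) = C(8, 3)
= 8! / (3! * 5!)
= 56

56


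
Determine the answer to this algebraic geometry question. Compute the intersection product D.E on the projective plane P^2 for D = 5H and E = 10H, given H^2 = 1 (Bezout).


Using bilinearity of the intersection pairing on the projective plane P^2:
(aH).(bH) = ab * (H.H)
We have H^2 = 1 (Bezout).
D.E = (5H).(10H) = 5*10*1
= 50*1
= 50

50


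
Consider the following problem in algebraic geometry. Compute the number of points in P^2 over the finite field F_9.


P^2(F_9) has (q^(n+1) - 1)/(q - 1) points.
= 9^2 + 9^1 + 9^0
= 81 + 9 + 1
= 91

91


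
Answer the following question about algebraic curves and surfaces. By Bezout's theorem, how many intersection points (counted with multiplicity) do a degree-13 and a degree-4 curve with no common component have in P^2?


Bezout's theorem states the intersection count equals the product of degrees.
Intersection count = 13 * 4 = 52

52


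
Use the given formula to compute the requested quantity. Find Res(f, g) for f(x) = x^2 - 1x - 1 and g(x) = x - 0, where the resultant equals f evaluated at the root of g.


For Res(f, x - c), we evaluate f at x = c.
f(0) = 0^2 - 1*0 - 1
= 0 + 0 - 1
= 0 - 1 = -1
Res(f, g) = -1

-1


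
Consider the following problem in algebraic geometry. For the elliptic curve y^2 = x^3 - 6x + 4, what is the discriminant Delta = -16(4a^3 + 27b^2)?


Compute each component:
4a^3 = 4*(-6)^3 = 4*(-216) = -864
27b^2 = 27*4^2 = 27*16 = 432
4a^3 + 27b^2 = -864 + 432 = -432
Delta = -16*(-432) = 6912

6912


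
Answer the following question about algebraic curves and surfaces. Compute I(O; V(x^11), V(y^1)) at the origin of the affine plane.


The intersection multiplicity of V(x^a) and V(y^b) at the origin is:
I(O; V(x^11), V(y^1)) = dim_k(k[x,y]/(x^11, y^1))
A basis for k[x,y]/(x^11, y^1) is the set of monomials x^i * y^j
where 0 <= i < 11 and 0 <= j < 1.
The number of such monomials is 11 * 1 = 11

11


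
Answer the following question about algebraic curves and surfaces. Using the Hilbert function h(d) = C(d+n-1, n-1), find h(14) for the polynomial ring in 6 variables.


The Hilbert function for the polynomial ring in 6 variables is:
h(d) = C(d+n-1, n-1)
h(14) = C(14+6-1, 6-1) = C(19, 5)
= 19! / (5! * 14!)
= 11628

11628


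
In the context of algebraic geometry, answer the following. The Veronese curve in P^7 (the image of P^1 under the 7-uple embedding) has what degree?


The rational normal curve in P^7 is the image of P^1 under the 7-uple Veronese.
A general hyperplane in P^7 pulls back to a degree-7 form on P^1, which has 7 zeros,
so the curve meets a general hyperplane in 7 points. Degree = 7.

7


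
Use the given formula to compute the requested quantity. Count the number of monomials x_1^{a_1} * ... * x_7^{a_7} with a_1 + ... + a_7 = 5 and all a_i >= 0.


The number of degree-5 monomials in 7 variables is C(d+n-1, n-1).
= C(5+7-1, 7-1) = C(11, 6)
= 462

462


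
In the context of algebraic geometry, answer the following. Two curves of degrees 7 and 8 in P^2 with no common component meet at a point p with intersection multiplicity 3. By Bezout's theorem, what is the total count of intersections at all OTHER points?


By Bezout's theorem, the total intersection number is d1 * d2.
Total = 7 * 8 = 56
Intersection multiplicity at p = 3
Remaining intersections = 56 - 3 = 53

53


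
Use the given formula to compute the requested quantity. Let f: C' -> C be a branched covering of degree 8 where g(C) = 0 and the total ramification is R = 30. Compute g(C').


Riemann-Hurwitz formula: 2g' - 2 = d(2g - 2) + R
Given: d = 8, g = 0, R = 30
2g' - 2 = 8*(2*0 - 2) + 30
2g' - 2 = 8*(-2) + 30
2g' - 2 = -16 + 30 = 14
2g' = 16
g' = 8

8


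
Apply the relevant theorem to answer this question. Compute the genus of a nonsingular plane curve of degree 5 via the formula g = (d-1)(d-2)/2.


Using the genus formula for smooth plane curves:
g = (d-1)(d-2)/2
g = (5-1)(5-2)/2
g = 4*3/2
g = 12/2 = 6

6


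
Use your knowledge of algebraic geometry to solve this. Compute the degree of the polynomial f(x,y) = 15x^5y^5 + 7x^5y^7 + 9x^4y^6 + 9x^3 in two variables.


Examine each term for its total degree (sum of exponents).
  Term '15x^5y^5' has total degree 5+5 = 10.
  Term '7x^5y^7' has total degree 5+7 = 12.
  Term '9x^4y^6' has total degree 4+6 = 10.
  Term '9x^3' has total degree 3+0 = 3.
The maximum total degree among all terms is 12.

12


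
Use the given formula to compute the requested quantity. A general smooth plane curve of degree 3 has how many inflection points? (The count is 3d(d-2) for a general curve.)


For a general smooth plane curve C of degree d, the inflection points are
the intersection of C with its Hessian curve, which has degree 3(d-2).
By Bezout, the total intersection number is d * 3(d-2) = 3 * 3 = 9.
For a general curve every flex is ordinary, so each contributes
multiplicity 1 to C·Hess(C), and the number of distinct inflection
points is 3d(d-2).
Inflection points = 3*3*(3-2) = 3*3*1 = 9

9


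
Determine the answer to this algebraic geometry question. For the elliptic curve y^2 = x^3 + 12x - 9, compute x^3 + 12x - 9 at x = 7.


Compute x^3 + 12x - 9 at x = 7:
x^3 = 7^3 = 343
12*x = 12*7 = 84
Sum: 343 + 84 - 9 = 418

418


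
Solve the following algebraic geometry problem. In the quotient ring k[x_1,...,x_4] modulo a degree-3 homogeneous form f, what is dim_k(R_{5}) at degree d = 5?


For R = k[x_1,...,x_n]/(f) with f homogeneous of degree e:
The Hilbert series is (1 - t^e)/(1 - t)^n.
So h(d) = C(d+n-1, n-1) - C(d-e+n-1, n-1) for d >= e.
With n=4, e=3, d=5:
C(5+4-1, 4-1) = C(8, 3) = 56
C(5-3+4-1, 4-1) = C(5, 3) = 10
h(5) = 56 - 10 = 46

46


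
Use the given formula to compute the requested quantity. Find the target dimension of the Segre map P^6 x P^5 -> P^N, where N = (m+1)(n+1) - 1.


The Segre embedding maps P^m x P^n into P^N via
all products of coordinates from each factor.
N = (m+1)(n+1) - 1
N = (6+1)(5+1) - 1
N = 7*6 - 1
N = 42 - 1 = 41

41


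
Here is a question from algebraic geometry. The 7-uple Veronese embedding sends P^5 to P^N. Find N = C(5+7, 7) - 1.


The Veronese embedding v_d: P^n -> P^N maps each point to all
degree-d monomials in n+1 homogeneous coordinates.
N = C(n+d, d) - 1
N = C(5+7, 7) - 1
N = C(12, 7) - 1
C(12, 7) = 792
N = 792 - 1 = 791

791


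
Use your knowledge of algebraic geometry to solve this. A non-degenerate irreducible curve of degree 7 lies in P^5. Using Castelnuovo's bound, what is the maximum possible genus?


Castelnuovo's bound: write d - 1 = m(r-1) + epsilon with 0 <= epsilon < r-1.
d - 1 = 7 - 1 = 6
r - 1 = 5 - 1 = 4
6 = 1*4 + 2, so m = 1, epsilon = 2
pi(d, r) = m(m-1)(r-1)/2 + m*epsilon
= 1*0*4/2 + 1*2
= 0/2 + 2
= 0 + 2 = 2

2


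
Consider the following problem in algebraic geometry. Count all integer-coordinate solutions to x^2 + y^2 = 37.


Systematically check integer values of x where x^2 <= 37.
For each valid x, check if 37 - x^2 is a perfect square.
x=1: 37 - 1 = 36, sqrt = 6 (valid)
x=6: 37 - 36 = 1, sqrt = 1 (valid)
Total integer solutions found: 8

8


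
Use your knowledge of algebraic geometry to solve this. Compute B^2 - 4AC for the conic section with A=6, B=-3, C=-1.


The discriminant of a conic Ax^2 + Bxy + Cy^2 + ... = 0 is B^2 - 4AC.
B^2 = (-3)^2 = 9
4AC = 4*6*(-1) = -24
Discriminant = 9 + 24 = 33

33


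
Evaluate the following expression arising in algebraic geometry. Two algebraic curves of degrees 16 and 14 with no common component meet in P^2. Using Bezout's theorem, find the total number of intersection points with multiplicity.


Bezout's theorem states the intersection count equals the product of degrees.
Intersection count = 16 * 14 = 224

224


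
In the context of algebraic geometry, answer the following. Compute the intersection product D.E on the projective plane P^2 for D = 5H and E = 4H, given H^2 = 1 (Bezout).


Using bilinearity of the intersection pairing on the projective plane P^2:
(aH).(bH) = ab * (H.H)
We have H^2 = 1 (Bezout).
D.E = (5H).(4H) = 5*4*1
= 20*1
= 20

20


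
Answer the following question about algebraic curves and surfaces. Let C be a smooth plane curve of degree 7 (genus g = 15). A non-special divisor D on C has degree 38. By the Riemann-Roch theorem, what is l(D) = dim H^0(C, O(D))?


First, compute the genus of a smooth plane curve of degree 7:
g = (d-1)(d-2)/2 = (7-1)(7-2)/2 = 15
For a non-special divisor D (i.e., h^1(D) = 0), Riemann-Roch gives:
l(D) = deg(D) - g + 1
Since deg(D) = 38 >= 2g - 1 = 29, D is non-special.
l(D) = 38 - 15 + 1 = 24

24


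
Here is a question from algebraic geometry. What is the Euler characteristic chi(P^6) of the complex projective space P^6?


The complex projective space P^6 has one cell in each even real dimension 0, 2, ..., 12.
The cohomology groups are H^{2k}(P^6) = Z for k = 0,...,6, and 0 otherwise.
Euler characteristic = sum of Betti numbers = 1 per even-dimensional cohomology group.
chi(P^6) = 6 + 1 = 7

7


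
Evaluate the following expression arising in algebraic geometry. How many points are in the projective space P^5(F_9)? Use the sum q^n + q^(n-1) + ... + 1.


P^5(F_9) has (q^(n+1) - 1)/(q - 1) points.
= 9^5 + 9^4 + 9^3 + 9^2 + 9^1 + 9^0
= 59049 + 6561 + 729 + 81 + 9 + 1
= 66430

66430


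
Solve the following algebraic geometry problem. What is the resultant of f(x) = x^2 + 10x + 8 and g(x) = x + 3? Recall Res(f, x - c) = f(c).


For Res(f, x - c), we evaluate f at x = c.
f(-3) = (-3)^2 + 10*(-3) + 8
= 9 - 30 + 8
= -21 + 8 = -13
Res(f, g) = -13

-13


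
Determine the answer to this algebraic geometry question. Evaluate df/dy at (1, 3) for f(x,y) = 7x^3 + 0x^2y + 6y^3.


df/dy = 0*x^2 + 3*6*y^2
At (1,3): 0*1^2 + 3*6*3^2
= 0 + 162
= 162

162


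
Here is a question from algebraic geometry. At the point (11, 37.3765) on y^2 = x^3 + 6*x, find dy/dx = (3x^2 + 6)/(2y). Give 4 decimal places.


Using implicit differentiation of y^2 = x^3 + 6*x:
2y * dy/dx = 3x^2 + 6
dy/dx = (3x^2 + 6)/(2y)
Numerator: 3*11^2 + 6 = 369
Denominator: 2*37.3765 = 74.753
dy/dx = 369/74.753 = 4.9363

4.9363


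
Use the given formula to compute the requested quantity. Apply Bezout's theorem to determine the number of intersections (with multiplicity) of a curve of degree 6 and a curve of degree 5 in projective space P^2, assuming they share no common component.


Bezout's theorem states the intersection count equals the product of degrees.
Intersection count = 6 * 5 = 30

30


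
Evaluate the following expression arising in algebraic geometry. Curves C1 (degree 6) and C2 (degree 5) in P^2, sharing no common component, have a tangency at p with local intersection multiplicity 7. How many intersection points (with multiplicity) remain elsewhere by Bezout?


By Bezout's theorem, the total intersection number is d1 * d2.
Total = 6 * 5 = 30
Intersection multiplicity at p = 7
Remaining intersections = 30 - 7 = 23

23


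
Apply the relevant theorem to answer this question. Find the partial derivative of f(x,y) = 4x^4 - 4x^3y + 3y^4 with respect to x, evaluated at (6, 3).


df/dx = 4*4*x^3 + 3*(-4)*x^2*y
At (6,3): 4*4*6^3 + 3*(-4)*6^2*3
= 3456 - 1296
= 2160

2160


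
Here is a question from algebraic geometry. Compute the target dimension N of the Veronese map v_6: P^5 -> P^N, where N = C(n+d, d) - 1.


The Veronese embedding v_d: P^n -> P^N maps each point to all
degree-d monomials in n+1 homogeneous coordinates.
N = C(n+d, d) - 1
N = C(5+6, 6) - 1
N = C(11, 6) - 1
C(11, 6) = 462
N = 462 - 1 = 461

461


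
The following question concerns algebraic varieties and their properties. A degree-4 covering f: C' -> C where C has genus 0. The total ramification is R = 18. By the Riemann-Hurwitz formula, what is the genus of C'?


Riemann-Hurwitz formula: 2g' - 2 = d(2g - 2) + R
Given: d = 4, g = 0, R = 18
2g' - 2 = 4*(2*0 - 2) + 18
2g' - 2 = 4*(-2) + 18
2g' - 2 = -8 + 18 = 10
2g' = 12
g' = 6

6


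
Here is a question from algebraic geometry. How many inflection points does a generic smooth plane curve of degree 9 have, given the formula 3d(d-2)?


For a general smooth plane curve C of degree d, the inflection points are
the intersection of C with its Hessian curve, which has degree 3(d-2).
By Bezout, the total intersection number is d * 3(d-2) = 9 * 21 = 189.
For a general curve every flex is ordinary, so each contributes
multiplicity 1 to C·Hess(C), and the number of distinct inflection
points is 3d(d-2).
Inflection points = 3*9*(9-2) = 3*9*7 = 189

189


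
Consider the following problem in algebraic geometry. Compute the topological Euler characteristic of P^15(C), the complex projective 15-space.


The complex projective space P^15 has one cell in each even real dimension 0, 2, ..., 30.
The cohomology groups are H^{2k}(P^15) = Z for k = 0,...,15, and 0 otherwise.
Euler characteristic = sum of Betti numbers = 1 per even-dimensional cohomology group.
chi(P^15) = 15 + 1 = 16

16


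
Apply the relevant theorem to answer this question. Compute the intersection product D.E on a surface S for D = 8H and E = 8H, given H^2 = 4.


Using bilinearity of the intersection pairing on a surface S:
(aH).(bH) = ab * (H.H)
We have H^2 = 4.
D.E = (8H).(8H) = 8*8*4
= 64*4
= 256

256


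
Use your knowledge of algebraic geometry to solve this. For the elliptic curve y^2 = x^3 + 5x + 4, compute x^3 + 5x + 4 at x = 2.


Compute x^3 + 5x + 4 at x = 2:
x^3 = 2^3 = 8
5*x = 5*2 = 10
Sum: 8 + 10 + 4 = 22

22


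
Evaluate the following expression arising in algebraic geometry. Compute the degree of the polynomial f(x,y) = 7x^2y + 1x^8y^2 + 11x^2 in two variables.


Examine each term for its total degree (sum of exponents).
  Term '7x^2y' has total degree 2+1 = 3.
  Term '1x^8y^2' has total degree 8+2 = 10.
  Term '11x^2' has total degree 2+0 = 2.
The maximum total degree among all terms is 10.

10


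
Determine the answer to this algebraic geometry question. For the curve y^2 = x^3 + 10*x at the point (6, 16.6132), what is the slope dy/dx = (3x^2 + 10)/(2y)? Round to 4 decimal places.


Using implicit differentiation of y^2 = x^3 + 10*x:
2y * dy/dx = 3x^2 + 10
dy/dx = (3x^2 + 10)/(2y)
Numerator: 3*6^2 + 10 = 118
Denominator: 2*16.6132 = 33.2264
dy/dx = 118/33.2264 = 3.5514

3.5514


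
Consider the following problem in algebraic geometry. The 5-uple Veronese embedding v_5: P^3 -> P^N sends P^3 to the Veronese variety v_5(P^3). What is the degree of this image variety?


The Veronese variety v_5(P^3) has degree d^r.
d^r = 5^3 = 125

125


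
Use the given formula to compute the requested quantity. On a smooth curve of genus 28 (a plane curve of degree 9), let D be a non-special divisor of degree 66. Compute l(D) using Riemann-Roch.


First, compute the genus of a smooth plane curve of degree 9:
g = (d-1)(d-2)/2 = (9-1)(9-2)/2 = 28
For a non-special divisor D (i.e., h^1(D) = 0), Riemann-Roch gives:
l(D) = deg(D) - g + 1
Since deg(D) = 66 >= 2g - 1 = 55, D is non-special.
l(D) = 66 - 28 + 1 = 39

39


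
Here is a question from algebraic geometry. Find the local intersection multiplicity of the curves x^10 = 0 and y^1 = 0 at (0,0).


The intersection multiplicity of V(x^a) and V(y^b) at the origin is:
I(O; V(x^10), V(y^1)) = dim_k(k[x,y]/(x^10, y^1))
A basis for k[x,y]/(x^10, y^1) is the set of monomials x^i * y^j
where 0 <= i < 10 and 0 <= j < 1.
The number of such monomials is 10 * 1 = 10

10


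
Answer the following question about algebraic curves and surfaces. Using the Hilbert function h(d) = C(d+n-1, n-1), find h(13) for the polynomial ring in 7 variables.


The Hilbert function for the polynomial ring in 7 variables is:
h(d) = C(d+n-1, n-1)
h(13) = C(13+7-1, 7-1) = C(19, 6)
= 19! / (6! * 13!)
= 27132

27132


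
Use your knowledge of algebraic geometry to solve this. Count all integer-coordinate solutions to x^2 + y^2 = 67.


Systematically check integer values of x where x^2 <= 67.
For each valid x, check if 67 - x^2 is a perfect square.
Total integer solutions found: 0

0


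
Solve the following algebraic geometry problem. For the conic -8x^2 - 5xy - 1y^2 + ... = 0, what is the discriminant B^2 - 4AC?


The discriminant of a conic Ax^2 + Bxy + Cy^2 + ... = 0 is B^2 - 4AC.
B^2 = (-5)^2 = 25
4AC = 4*(-8)*(-1) = 32
Discriminant = 25 - 32 = -7

-7


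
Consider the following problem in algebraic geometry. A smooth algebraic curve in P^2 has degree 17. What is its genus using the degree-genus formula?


Using the genus formula for smooth plane curves:
g = (d-1)(d-2)/2
g = (17-1)(17-2)/2
g = 16*15/2
g = 240/2 = 120

120


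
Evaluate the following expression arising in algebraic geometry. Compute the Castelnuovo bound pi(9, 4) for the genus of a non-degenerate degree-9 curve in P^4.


Castelnuovo's bound: write d - 1 = m(r-1) + epsilon with 0 <= epsilon < r-1.
d - 1 = 9 - 1 = 8
r - 1 = 4 - 1 = 3
8 = 2*3 + 2, so m = 2, epsilon = 2
pi(d, r) = m(m-1)(r-1)/2 + m*epsilon
= 2*1*3/2 + 2*2
= 6/2 + 4
= 3 + 4 = 7

7


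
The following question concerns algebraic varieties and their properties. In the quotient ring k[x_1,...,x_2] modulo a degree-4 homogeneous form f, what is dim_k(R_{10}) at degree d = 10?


For R = k[x_1,...,x_n]/(f) with f homogeneous of degree e:
The Hilbert series is (1 - t^e)/(1 - t)^n.
So h(d) = C(d+n-1, n-1) - C(d-e+n-1, n-1) for d >= e.
With n=2, e=4, d=10:
C(10+2-1, 2-1) = C(11, 1) = 11
C(10-4+2-1, 2-1) = C(7, 1) = 7
h(10) = 11 - 7 = 4

4


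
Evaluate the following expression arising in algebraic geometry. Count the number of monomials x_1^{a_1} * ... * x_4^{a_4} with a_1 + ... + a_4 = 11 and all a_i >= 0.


The number of degree-11 monomials in 4 variables is C(d+n-1, n-1).
= C(11+4-1, 4-1) = C(14, 3)
= 364

364


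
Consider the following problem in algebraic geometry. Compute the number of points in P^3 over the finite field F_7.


P^3(F_7) has (q^(n+1) - 1)/(q - 1) points.
= 7^3 + 7^2 + 7^1 + 7^0
= 343 + 49 + 7 + 1
= 400

400


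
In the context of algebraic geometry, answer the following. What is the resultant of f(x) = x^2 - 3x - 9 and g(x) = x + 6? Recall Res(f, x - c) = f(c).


For Res(f, x - c), we evaluate f at x = c.
f(-6) = (-6)^2 - 3*(-6) - 9
= 36 + 18 - 9
= 54 - 9 = 45
Res(f, g) = 45

45


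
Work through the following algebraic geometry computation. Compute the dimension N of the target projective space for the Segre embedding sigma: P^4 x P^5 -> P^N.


The Segre embedding maps P^m x P^n into P^N via
all products of coordinates from each factor.
N = (m+1)(n+1) - 1
N = (4+1)(5+1) - 1
N = 5*6 - 1
N = 30 - 1 = 29

29


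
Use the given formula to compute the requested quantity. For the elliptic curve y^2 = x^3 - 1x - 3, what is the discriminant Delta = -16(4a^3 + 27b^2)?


Compute each component:
4a^3 = 4*(-1)^3 = 4*(-1) = -4
27b^2 = 27*(-3)^2 = 27*9 = 243
4a^3 + 27b^2 = -4 + 243 = 239
Delta = -16*239 = -3824

-3824


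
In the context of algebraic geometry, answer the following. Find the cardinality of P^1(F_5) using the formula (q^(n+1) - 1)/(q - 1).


P^1(F_5) has (q^(n+1) - 1)/(q - 1) points.
= 5^1 + 5^0
= 5 + 1
= 6

6


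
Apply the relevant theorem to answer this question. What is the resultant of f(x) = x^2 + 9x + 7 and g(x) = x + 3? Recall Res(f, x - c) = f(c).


For Res(f, x - c), we evaluate f at x = c.
f(-3) = (-3)^2 + 9*(-3) + 7
= 9 - 27 + 7
= -18 + 7 = -11
Res(f, g) = -11

-11


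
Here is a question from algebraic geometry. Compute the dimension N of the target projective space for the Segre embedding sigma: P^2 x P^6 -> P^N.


The Segre embedding maps P^m x P^n into P^N via
all products of coordinates from each factor.
N = (m+1)(n+1) - 1
N = (2+1)(6+1) - 1
N = 3*7 - 1
N = 21 - 1 = 20

20


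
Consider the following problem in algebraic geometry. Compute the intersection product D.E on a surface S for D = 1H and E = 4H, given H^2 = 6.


Using bilinearity of the intersection pairing on a surface S:
(aH).(bH) = ab * (H.H)
We have H^2 = 6.
D.E = (1H).(4H) = 1*4*6
= 4*6
= 24

24


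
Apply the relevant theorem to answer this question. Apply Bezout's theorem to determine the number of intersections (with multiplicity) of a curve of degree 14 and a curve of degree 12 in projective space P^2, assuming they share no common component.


Bezout's theorem states the intersection count equals the product of degrees.
Intersection count = 14 * 12 = 168

168


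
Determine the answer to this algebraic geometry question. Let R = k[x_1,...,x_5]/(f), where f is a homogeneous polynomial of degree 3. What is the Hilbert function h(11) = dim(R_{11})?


For R = k[x_1,...,x_n]/(f) with f homogeneous of degree e:
The Hilbert series is (1 - t^e)/(1 - t)^n.
So h(d) = C(d+n-1, n-1) - C(d-e+n-1, n-1) for d >= e.
With n=5, e=3, d=11:
C(11+5-1, 5-1) = C(15, 4) = 1365
C(11-3+5-1, 5-1) = C(12, 4) = 495
h(11) = 1365 - 495 = 870

870


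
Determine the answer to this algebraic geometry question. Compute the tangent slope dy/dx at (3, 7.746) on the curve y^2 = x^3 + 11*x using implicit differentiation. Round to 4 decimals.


Using implicit differentiation of y^2 = x^3 + 11*x:
2y * dy/dx = 3x^2 + 11
dy/dx = (3x^2 + 11)/(2y)
Numerator: 3*3^2 + 11 = 38
Denominator: 2*7.746 = 15.492
dy/dx = 38/15.492 = 2.4529

2.4529


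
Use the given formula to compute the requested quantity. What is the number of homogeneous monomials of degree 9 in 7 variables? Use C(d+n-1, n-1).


The number of degree-9 monomials in 7 variables is C(d+n-1, n-1).
= C(9+7-1, 7-1) = C(15, 6)
= 5005

5005


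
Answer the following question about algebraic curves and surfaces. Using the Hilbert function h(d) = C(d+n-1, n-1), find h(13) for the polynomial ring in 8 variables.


The Hilbert function for the polynomial ring in 8 variables is:
h(d) = C(d+n-1, n-1)
h(13) = C(13+8-1, 8-1) = C(20, 7)
= 20! / (7! * 13!)
= 77520

77520


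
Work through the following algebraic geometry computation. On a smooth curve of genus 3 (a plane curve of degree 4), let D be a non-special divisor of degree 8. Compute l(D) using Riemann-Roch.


First, compute the genus of a smooth plane curve of degree 4:
g = (d-1)(d-2)/2 = (4-1)(4-2)/2 = 3
For a non-special divisor D (i.e., h^1(D) = 0), Riemann-Roch gives:
l(D) = deg(D) - g + 1
Since deg(D) = 8 >= 2g - 1 = 5, D is non-special.
l(D) = 8 - 3 + 1 = 6

6


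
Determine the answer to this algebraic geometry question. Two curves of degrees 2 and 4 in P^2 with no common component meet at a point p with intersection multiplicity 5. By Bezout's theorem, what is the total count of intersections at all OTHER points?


By Bezout's theorem, the total intersection number is d1 * d2.
Total = 2 * 4 = 8
Intersection multiplicity at p = 5
Remaining intersections = 8 - 5 = 3

3


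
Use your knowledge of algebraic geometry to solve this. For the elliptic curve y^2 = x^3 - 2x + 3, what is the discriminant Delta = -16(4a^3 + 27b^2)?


Compute each component:
4a^3 = 4*(-2)^3 = 4*(-8) = -32
27b^2 = 27*3^2 = 27*9 = 243
4a^3 + 27b^2 = -32 + 243 = 211
Delta = -16*211 = -3376

-3376


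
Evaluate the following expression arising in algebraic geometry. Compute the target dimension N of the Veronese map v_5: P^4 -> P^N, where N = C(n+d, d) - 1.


The Veronese embedding v_d: P^n -> P^N maps each point to all
degree-d monomials in n+1 homogeneous coordinates.
N = C(n+d, d) - 1
N = C(4+5, 5) - 1
N = C(9, 5) - 1
C(9, 5) = 126
N = 126 - 1 = 125

125


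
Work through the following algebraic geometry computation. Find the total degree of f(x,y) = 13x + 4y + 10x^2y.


Examine each term for its total degree (sum of exponents).
  Term '13x' has total degree 1+0 = 1.
  Term '4y' has total degree 0+1 = 1.
  Term '10x^2y' has total degree 2+1 = 3.
The maximum total degree among all terms is 3.

3


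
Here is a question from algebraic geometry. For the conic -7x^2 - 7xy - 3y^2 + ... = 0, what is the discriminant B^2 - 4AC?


The discriminant of a conic Ax^2 + Bxy + Cy^2 + ... = 0 is B^2 - 4AC.
B^2 = (-7)^2 = 49
4AC = 4*(-7)*(-3) = 84
Discriminant = 49 - 84 = -35

-35


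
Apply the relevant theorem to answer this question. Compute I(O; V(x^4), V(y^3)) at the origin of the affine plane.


The intersection multiplicity of V(x^a) and V(y^b) at the origin is:
I(O; V(x^4), V(y^3)) = dim_k(k[x,y]/(x^4, y^3))
A basis for k[x,y]/(x^4, y^3) is the set of monomials x^i * y^j
where 0 <= i < 4 and 0 <= j < 3.
The number of such monomials is 4 * 3 = 12

12


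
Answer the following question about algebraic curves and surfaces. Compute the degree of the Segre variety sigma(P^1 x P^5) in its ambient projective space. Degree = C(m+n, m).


The degree of the Segre variety P^1 x P^5 is C(m+n, m).
= C(6, 1)
= 6

6


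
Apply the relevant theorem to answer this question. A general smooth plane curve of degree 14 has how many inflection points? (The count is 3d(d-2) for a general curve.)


For a general smooth plane curve C of degree d, the inflection points are
the intersection of C with its Hessian curve, which has degree 3(d-2).
By Bezout, the total intersection number is d * 3(d-2) = 14 * 36 = 504.
For a general curve every flex is ordinary, so each contributes
multiplicity 1 to C·Hess(C), and the number of distinct inflection
points is 3d(d-2).
Inflection points = 3*14*(14-2) = 3*14*12 = 504

504


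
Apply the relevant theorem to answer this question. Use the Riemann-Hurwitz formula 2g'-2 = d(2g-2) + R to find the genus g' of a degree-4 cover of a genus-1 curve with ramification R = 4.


Riemann-Hurwitz formula: 2g' - 2 = d(2g - 2) + R
Given: d = 4, g = 1, R = 4
2g' - 2 = 4*(2*1 - 2) + 4
2g' - 2 = 4*0 + 4
2g' - 2 = 0 + 4 = 4
2g' = 6
g' = 3

3


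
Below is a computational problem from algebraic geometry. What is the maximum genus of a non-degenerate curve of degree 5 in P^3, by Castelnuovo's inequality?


Castelnuovo's bound: write d - 1 = m(r-1) + epsilon with 0 <= epsilon < r-1.
d - 1 = 5 - 1 = 4
r - 1 = 3 - 1 = 2
4 = 2*2 + 0, so m = 2, epsilon = 0
pi(d, r) = m(m-1)(r-1)/2 + m*epsilon
= 2*1*2/2 + 2*0
= 4/2 + 0
= 2 + 0 = 2

2


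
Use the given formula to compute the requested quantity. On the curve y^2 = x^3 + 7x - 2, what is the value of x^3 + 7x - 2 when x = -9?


Compute x^3 + 7x - 2 at x = -9:
x^3 = (-9)^3 = -729
7*x = 7*(-9) = -63
Sum: -729 - 63 - 2 = -794

-794


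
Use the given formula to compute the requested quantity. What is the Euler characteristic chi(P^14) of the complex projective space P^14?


The complex projective space P^14 has one cell in each even real dimension 0, 2, ..., 28.
The cohomology groups are H^{2k}(P^14) = Z for k = 0,...,14, and 0 otherwise.
Euler characteristic = sum of Betti numbers = 1 per even-dimensional cohomology group.
chi(P^14) = 14 + 1 = 15

15


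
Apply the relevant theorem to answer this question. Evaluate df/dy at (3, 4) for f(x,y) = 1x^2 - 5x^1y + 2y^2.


df/dy = (-5)*x^1 + 2*2*y^1
At (3,4): (-5)*3^1 + 2*2*4^1
= -15 + 16
= 1

1


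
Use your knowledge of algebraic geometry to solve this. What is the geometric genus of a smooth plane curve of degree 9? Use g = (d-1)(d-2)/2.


Using the genus formula for smooth plane curves:
g = (d-1)(d-2)/2
g = (9-1)(9-2)/2
g = 8*7/2
g = 56/2 = 28

28


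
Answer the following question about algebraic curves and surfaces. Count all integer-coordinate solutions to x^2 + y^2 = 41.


Systematically check integer values of x where x^2 <= 41.
For each valid x, check if 41 - x^2 is a perfect square.
x=4: 41 - 16 = 25, sqrt = 5 (valid)
x=5: 41 - 25 = 16, sqrt = 4 (valid)
Total integer solutions found: 8

8


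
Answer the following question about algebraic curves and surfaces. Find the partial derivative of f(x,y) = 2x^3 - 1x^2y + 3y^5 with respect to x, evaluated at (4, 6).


df/dx = 3*2*x^2 + 2*(-1)*x^1*y
At (4,6): 3*2*4^2 + 2*(-1)*4^1*6
= 96 - 48
= 48

48


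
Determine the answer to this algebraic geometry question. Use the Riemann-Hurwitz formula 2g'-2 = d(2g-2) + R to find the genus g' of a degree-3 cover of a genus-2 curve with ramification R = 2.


Riemann-Hurwitz formula: 2g' - 2 = d(2g - 2) + R
Given: d = 3, g = 2, R = 2
2g' - 2 = 3*(2*2 - 2) + 2
2g' - 2 = 3*2 + 2
2g' - 2 = 6 + 2 = 8
2g' = 10
g' = 5

5


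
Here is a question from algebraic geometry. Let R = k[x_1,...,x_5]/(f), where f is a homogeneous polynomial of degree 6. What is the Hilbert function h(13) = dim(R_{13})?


For R = k[x_1,...,x_n]/(f) with f homogeneous of degree e:
The Hilbert series is (1 - t^e)/(1 - t)^n.
So h(d) = C(d+n-1, n-1) - C(d-e+n-1, n-1) for d >= e.
With n=5, e=6, d=13:
C(13+5-1, 5-1) = C(17, 4) = 2380
C(13-6+5-1, 5-1) = C(11, 4) = 330
h(13) = 2380 - 330 = 2050

2050


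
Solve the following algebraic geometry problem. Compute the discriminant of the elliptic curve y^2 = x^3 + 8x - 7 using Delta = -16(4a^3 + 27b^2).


Compute each component:
4a^3 = 4*8^3 = 4*512 = 2048
27b^2 = 27*(-7)^2 = 27*49 = 1323
4a^3 + 27b^2 = 2048 + 1323 = 3371
Delta = -16*3371 = -53936

-53936


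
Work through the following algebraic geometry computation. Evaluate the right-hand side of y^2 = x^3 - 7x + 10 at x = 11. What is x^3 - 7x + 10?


Compute x^3 - 7x + 10 at x = 11:
x^3 = 11^3 = 1331
(-7)*x = (-7)*11 = -77
Sum: 1331 - 77 + 10 = 1264

1264


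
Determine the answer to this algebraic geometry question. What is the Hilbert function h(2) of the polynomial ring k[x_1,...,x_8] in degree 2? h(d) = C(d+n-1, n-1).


The Hilbert function for the polynomial ring in 8 variables is:
h(d) = C(d+n-1, n-1)
h(2) = C(2+8-1, 8-1) = C(9, 7)
= 9! / (7! * 2!)
= 36

36


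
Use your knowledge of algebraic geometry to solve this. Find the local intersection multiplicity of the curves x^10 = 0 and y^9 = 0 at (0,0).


The intersection multiplicity of V(x^a) and V(y^b) at the origin is:
I(O; V(x^10), V(y^9)) = dim_k(k[x,y]/(x^10, y^9))
A basis for k[x,y]/(x^10, y^9) is the set of monomials x^i * y^j
where 0 <= i < 10 and 0 <= j < 9.
The number of such monomials is 10 * 9 = 90

90


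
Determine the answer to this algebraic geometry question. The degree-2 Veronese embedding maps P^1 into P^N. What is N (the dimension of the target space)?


The Veronese embedding v_d: P^n -> P^N maps each point to all
degree-d monomials in n+1 homogeneous coordinates.
N = C(n+d, d) - 1
N = C(1+2, 2) - 1
N = C(3, 2) - 1
C(3, 2) = 3
N = 3 - 1 = 2

2


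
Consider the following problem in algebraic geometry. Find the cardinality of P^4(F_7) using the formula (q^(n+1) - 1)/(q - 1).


P^4(F_7) has (q^(n+1) - 1)/(q - 1) points.
= 7^4 + 7^3 + 7^2 + 7^1 + 7^0
= 2401 + 343 + 49 + 7 + 1
= 2801

2801


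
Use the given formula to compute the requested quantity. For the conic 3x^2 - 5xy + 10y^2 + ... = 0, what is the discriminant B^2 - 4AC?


The discriminant of a conic Ax^2 + Bxy + Cy^2 + ... = 0 is B^2 - 4AC.
B^2 = (-5)^2 = 25
4AC = 4*3*10 = 120
Discriminant = 25 - 120 = -95

-95


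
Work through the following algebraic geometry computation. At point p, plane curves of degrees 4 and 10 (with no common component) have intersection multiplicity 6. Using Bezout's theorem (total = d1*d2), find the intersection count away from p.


By Bezout's theorem, the total intersection number is d1 * d2.
Total = 4 * 10 = 40
Intersection multiplicity at p = 6
Remaining intersections = 40 - 6 = 34

34


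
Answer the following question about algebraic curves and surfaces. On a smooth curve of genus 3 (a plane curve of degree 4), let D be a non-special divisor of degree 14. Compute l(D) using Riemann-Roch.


First, compute the genus of a smooth plane curve of degree 4:
g = (d-1)(d-2)/2 = (4-1)(4-2)/2 = 3
For a non-special divisor D (i.e., h^1(D) = 0), Riemann-Roch gives:
l(D) = deg(D) - g + 1
Since deg(D) = 14 >= 2g - 1 = 5, D is non-special.
l(D) = 14 - 3 + 1 = 12

12


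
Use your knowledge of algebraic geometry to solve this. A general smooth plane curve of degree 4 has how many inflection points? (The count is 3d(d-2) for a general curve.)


For a general smooth plane curve C of degree d, the inflection points are
the intersection of C with its Hessian curve, which has degree 3(d-2).
By Bezout, the total intersection number is d * 3(d-2) = 4 * 6 = 24.
For a general curve every flex is ordinary, so each contributes
multiplicity 1 to C·Hess(C), and the number of distinct inflection
points is 3d(d-2).
Inflection points = 3*4*(4-2) = 3*4*2 = 24

24


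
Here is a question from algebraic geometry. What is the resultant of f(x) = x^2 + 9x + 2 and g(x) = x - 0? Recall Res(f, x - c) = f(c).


For Res(f, x - c), we evaluate f at x = c.
f(0) = 0^2 + 9*0 + 2
= 0 + 0 + 2
= 0 + 2 = 2
Res(f, g) = 2

2


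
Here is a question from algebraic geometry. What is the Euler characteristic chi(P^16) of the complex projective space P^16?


The complex projective space P^16 has one cell in each even real dimension 0, 2, ..., 32.
The cohomology groups are H^{2k}(P^16) = Z for k = 0,...,16, and 0 otherwise.
Euler characteristic = sum of Betti numbers = 1 per even-dimensional cohomology group.
chi(P^16) = 16 + 1 = 17

17


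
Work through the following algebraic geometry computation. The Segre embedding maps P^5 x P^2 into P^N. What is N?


The Segre embedding maps P^m x P^n into P^N via
all products of coordinates from each factor.
N = (m+1)(n+1) - 1
N = (5+1)(2+1) - 1
N = 6*3 - 1
N = 18 - 1 = 17

17


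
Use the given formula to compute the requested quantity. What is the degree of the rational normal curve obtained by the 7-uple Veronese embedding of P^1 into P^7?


The rational normal curve in P^7 is the image of P^1 under the 7-uple Veronese.
A general hyperplane in P^7 pulls back to a degree-7 form on P^1, which has 7 zeros,
so the curve meets a general hyperplane in 7 points. Degree = 7.

7


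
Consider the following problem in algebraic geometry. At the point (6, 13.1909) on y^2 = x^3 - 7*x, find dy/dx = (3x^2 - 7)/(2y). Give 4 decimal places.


Using implicit differentiation of y^2 = x^3 - 7*x:
2y * dy/dx = 3x^2 - 7
dy/dx = (3x^2 - 7)/(2y)
Numerator: 3*6^2 - 7 = 101
Denominator: 2*13.1909 = 26.3818
dy/dx = 101/26.3818 = 3.8284

3.8284


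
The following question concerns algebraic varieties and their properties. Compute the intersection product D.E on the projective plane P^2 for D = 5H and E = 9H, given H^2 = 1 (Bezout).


Using bilinearity of the intersection pairing on the projective plane P^2:
(aH).(bH) = ab * (H.H)
We have H^2 = 1 (Bezout).
D.E = (5H).(9H) = 5*9*1
= 45*1
= 45

45
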